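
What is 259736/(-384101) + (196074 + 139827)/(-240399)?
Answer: -63820061555/30779165433 ≈ -2.0735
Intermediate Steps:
259736/(-384101) + (196074 + 139827)/(-240399) = 259736*(-1/384101) + 335901*(-1/240399) = -259736/384101 - 111967/80133 = -63820061555/30779165433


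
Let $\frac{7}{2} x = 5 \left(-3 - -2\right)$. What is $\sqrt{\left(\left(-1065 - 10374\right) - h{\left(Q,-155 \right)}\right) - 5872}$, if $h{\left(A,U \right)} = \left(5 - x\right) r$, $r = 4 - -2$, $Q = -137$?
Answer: $\frac{i \sqrt{850129}}{7} \approx 131.72 i$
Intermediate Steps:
$x = - \frac{10}{7}$ ($x = \frac{2 \cdot 5 \left(-3 - -2\right)}{7} = \frac{2 \cdot 5 \left(-3 + 2\right)}{7} = \frac{2 \cdot 5 \left(-1\right)}{7} = \frac{2}{7} \left(-5\right) = - \frac{10}{7} \approx -1.4286$)
$r = 6$ ($r = 4 + 2 = 6$)
$h{\left(A,U \right)} = \frac{270}{7}$ ($h{\left(A,U \right)} = \left(5 - - \frac{10}{7}\right) 6 = \left(5 + \frac{10}{7}\right) 6 = \frac{45}{7} \cdot 6 = \frac{270}{7}$)
$\sqrt{\left(\left(-1065 - 10374\right) - h{\left(Q,-155 \right)}\right) - 5872} = \sqrt{\left(\left(-1065 - 10374\right) - \frac{270}{7}\right) - 5872} = \sqrt{\left(-11439 - \frac{270}{7}\right) - 5872} = \sqrt{- \frac{80343}{7} - 5872} = \sqrt{- \frac{121447}{7}} = \frac{i \sqrt{850129}}{7}$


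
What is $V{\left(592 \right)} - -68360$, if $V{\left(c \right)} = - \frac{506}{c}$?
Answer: $\frac{20234307}{296} \approx 68359.0$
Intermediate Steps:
$V{\left(592 \right)} - -68360 = - \frac{506}{592} - -68360 = \left(-506\right) \frac{1}{592} + 68360 = - \frac{253}{296} + 68360 = \frac{20234307}{296}$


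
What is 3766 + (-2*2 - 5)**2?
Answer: 3847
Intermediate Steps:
3766 + (-2*2 - 5)**2 = 3766 + (-4 - 5)**2 = 3766 + (-9)**2 = 3766 + 81 = 3847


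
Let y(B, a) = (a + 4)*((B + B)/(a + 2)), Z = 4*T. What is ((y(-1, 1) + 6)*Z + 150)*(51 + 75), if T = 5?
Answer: 25620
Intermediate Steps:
Z = 20 (Z = 4*5 = 20)
y(B, a) = 2*B*(4 + a)/(2 + a) (y(B, a) = (4 + a)*((2*B)/(2 + a)) = (4 + a)*(2*B/(2 + a)) = 2*B*(4 + a)/(2 + a))
((y(-1, 1) + 6)*Z + 150)*(51 + 75) = ((2*(-1)*(4 + 1)/(2 + 1) + 6)*20 + 150)*(51 + 75) = ((2*(-1)*5/3 + 6)*20 + 150)*126 = ((2*(-1)*(⅓)*5 + 6)*20 + 150)*126 = ((-10/3 + 6)*20 + 150)*126 = ((8/3)*20 + 150)*126 = (160/3 + 150)*126 = (610/3)*126 = 25620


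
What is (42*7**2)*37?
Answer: 76146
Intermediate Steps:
(42*7**2)*37 = (42*49)*37 = 2058*37 = 76146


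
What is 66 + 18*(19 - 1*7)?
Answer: 282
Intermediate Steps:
66 + 18*(19 - 1*7) = 66 + 18*(19 - 7) = 66 + 18*12 = 66 + 216 = 282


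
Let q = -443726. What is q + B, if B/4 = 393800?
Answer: 1131474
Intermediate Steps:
B = 1575200 (B = 4*393800 = 1575200)
q + B = -443726 + 1575200 = 1131474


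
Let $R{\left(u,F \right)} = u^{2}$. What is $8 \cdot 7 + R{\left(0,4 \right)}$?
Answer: $56$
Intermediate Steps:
$8 \cdot 7 + R{\left(0,4 \right)} = 8 \cdot 7 + 0^{2} = 56 + 0 = 56$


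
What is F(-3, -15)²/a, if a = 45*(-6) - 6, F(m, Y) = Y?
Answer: -75/92 ≈ -0.81522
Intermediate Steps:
a = -276 (a = -270 - 6 = -276)
F(-3, -15)²/a = (-15)²/(-276) = 225*(-1/276) = -75/92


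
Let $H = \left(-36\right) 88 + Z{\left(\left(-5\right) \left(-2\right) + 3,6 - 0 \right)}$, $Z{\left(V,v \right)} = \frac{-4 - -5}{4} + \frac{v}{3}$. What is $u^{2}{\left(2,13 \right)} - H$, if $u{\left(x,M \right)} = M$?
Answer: $\frac{13339}{4} \approx 3334.8$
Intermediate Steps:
$Z{\left(V,v \right)} = \frac{1}{4} + \frac{v}{3}$ ($Z{\left(V,v \right)} = \left(-4 + 5\right) \frac{1}{4} + v \frac{1}{3} = 1 \cdot \frac{1}{4} + \frac{v}{3} = \frac{1}{4} + \frac{v}{3}$)
$H = - \frac{12663}{4}$ ($H = \left(-36\right) 88 + \left(\frac{1}{4} + \frac{6 - 0}{3}\right) = -3168 + \left(\frac{1}{4} + \frac{6 + 0}{3}\right) = -3168 + \left(\frac{1}{4} + \frac{1}{3} \cdot 6\right) = -3168 + \left(\frac{1}{4} + 2\right) = -3168 + \frac{9}{4} = - \frac{12663}{4} \approx -3165.8$)
$u^{2}{\left(2,13 \right)} - H = 13^{2} - - \frac{12663}{4} = 169 + \frac{12663}{4} = \frac{13339}{4}$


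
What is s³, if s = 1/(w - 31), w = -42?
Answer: -1/389017 ≈ -2.5706e-6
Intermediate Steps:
s = -1/73 (s = 1/(-42 - 31) = 1/(-73) = -1/73 ≈ -0.013699)
s³ = (-1/73)³ = -1/389017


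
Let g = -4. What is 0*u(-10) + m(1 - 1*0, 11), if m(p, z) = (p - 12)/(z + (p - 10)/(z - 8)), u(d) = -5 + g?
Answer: -11/8 ≈ -1.3750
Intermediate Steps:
u(d) = -9 (u(d) = -5 - 4 = -9)
m(p, z) = (-12 + p)/(z + (-10 + p)/(-8 + z))
0*u(-10) + m(1 - 1*0, 11) = 0*(-9) + (96 - 12*11 - 8*(1 - 1*0) + (1 - 1*0)*11)/(-10 + (1 - 1*0) + 11**2 - 8*11) = 0 + (96 - 132 - 8*(1 + 0) + (1 + 0)*11)/(-10 + (1 + 0) + 121 - 88) = 0 + (96 - 132 - 8*1 + 1*11)/(-10 + 1 + 121 - 88) = 0 + (96 - 132 - 8 + 11)/24 = 0 + (1/24)*(-33) = 0 - 11/8 = -11/8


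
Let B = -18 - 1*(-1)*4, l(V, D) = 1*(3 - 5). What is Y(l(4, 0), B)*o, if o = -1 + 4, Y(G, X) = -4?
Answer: -12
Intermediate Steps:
l(V, D) = -2 (l(V, D) = 1*(-2) = -2)
B = -14 (B = -18 + 1*4 = -18 + 4 = -14)
o = 3
Y(l(4, 0), B)*o = -4*3 = -12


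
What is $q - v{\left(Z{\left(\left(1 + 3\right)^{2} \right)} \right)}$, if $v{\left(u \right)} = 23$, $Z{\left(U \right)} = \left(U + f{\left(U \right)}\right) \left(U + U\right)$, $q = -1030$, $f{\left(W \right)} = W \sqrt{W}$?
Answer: $-1053$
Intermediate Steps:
$f{\left(W \right)} = W^{\frac{3}{2}}$
$Z{\left(U \right)} = 2 U \left(U + U^{\frac{3}{2}}\right)$ ($Z{\left(U \right)} = \left(U + U^{\frac{3}{2}}\right) \left(U + U\right) = \left(U + U^{\frac{3}{2}}\right) 2 U = 2 U \left(U + U^{\frac{3}{2}}\right)$)
$q - v{\left(Z{\left(\left(1 + 3\right)^{2} \right)} \right)} = -1030 - 23 = -1053$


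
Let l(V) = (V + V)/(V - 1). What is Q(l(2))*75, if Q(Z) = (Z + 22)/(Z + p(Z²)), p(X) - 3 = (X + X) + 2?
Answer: 1950/41 ≈ 47.561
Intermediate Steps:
p(X) = 5 + 2*X (p(X) = 3 + ((X + X) + 2) = 3 + (2*X + 2) = 3 + (2 + 2*X) = 5 + 2*X)
l(V) = 2*V/(-1 + V) (l(V) = (2*V)/(-1 + V) = 2*V/(-1 + V))
Q(Z) = (22 + Z)/(5 + Z + 2*Z²) (Q(Z) = (Z + 22)/(Z + (5 + 2*Z²)) = (22 + Z)/(5 + Z + 2*Z²))
Q(l(2))*75 = ((22 + 2*2/(-1 + 2))/(5 + 2*2/(-1 + 2) + 2*(2*2/(-1 + 2))²))*75 = ((22 + 2*2/1)/(5 + 2*2/1 + 2*(2*2/1)²))*75 = ((22 + 2*2*1)/(5 + 2*2*1 + 2*(2*2*1)²))*75 = ((22 + 4)/(5 + 4 + 2*4²))*75 = (26/(5 + 4 + 2*16))*75 = (26/(5 + 4 + 32))*75 = (26/41)*75 = 1950/41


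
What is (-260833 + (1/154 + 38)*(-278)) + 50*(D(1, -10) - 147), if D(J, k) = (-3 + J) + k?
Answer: -21509858/77 ≈ -2.7935e+5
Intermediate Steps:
D(J, k) = -3 + J + k
(-260833 + (1/154 + 38)*(-278)) + 50*(D(1, -10) - 147) = (-260833 + (1/154 + 38)*(-278)) + 50*((-3 + 1 - 10) - 147) = (-260833 + (1/154 + 38)*(-278)) + 50*(-12 - 147) = (-260833 + (5853/154)*(-278)) + 50*(-159) = (-260833 - 813567/77) - 7950 = -20897708/77 - 7950 = -21509858/77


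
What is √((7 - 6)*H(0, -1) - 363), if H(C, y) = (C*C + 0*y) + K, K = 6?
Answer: I*√357 ≈ 18.894*I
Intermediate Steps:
H(C, y) = 6 + C² (H(C, y) = (C*C + 0*y) + 6 = (C² + 0) + 6 = C² + 6 = 6 + C²)
√((7 - 6)*H(0, -1) - 363) = √((7 - 6)*(6 + 0²) - 363) = √(1*(6 + 0) - 363) = √(1*6 - 363) = √(6 - 363) = √(-357) = I*√357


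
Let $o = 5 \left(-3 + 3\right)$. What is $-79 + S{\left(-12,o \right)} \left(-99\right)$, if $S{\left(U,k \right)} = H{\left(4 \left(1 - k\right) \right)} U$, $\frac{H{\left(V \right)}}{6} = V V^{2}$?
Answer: $456113$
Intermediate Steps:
$H{\left(V \right)} = 6 V^{3}$ ($H{\left(V \right)} = 6 V V^{2} = 6 V^{3}$)
$o = 0$ ($o = 5 \cdot 0 = 0$)
$S{\left(U,k \right)} = 6 U \left(4 - 4 k\right)^{3}$ ($S{\left(U,k \right)} = 6 \left(4 \left(1 - k\right)\right)^{3} U = 6 \left(4 - 4 k\right)^{3} U = 6 U \left(4 - 4 k\right)^{3}$)
$-79 + S{\left(-12,o \right)} \left(-99\right) = -79 + \left(-384\right) \left(-12\right) \left(-1 + 0\right)^{3} \left(-99\right) = -79 + \left(-384\right) \left(-12\right) \left(-1\right)^{3} \left(-99\right) = -79 + \left(-384\right) \left(-12\right) \left(-1\right) \left(-99\right) = -79 - -456192 = -79 + 456192 = 456113$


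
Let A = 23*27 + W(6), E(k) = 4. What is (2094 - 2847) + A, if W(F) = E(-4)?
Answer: -128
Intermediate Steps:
W(F) = 4
A = 625 (A = 23*27 + 4 = 621 + 4 = 625)
(2094 - 2847) + A = (2094 - 2847) + 625 = -753 + 625 = -128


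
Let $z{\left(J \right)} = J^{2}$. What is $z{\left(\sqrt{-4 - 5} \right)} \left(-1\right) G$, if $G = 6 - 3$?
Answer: $27$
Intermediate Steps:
$G = 3$
$z{\left(\sqrt{-4 - 5} \right)} \left(-1\right) G = \left(\sqrt{-4 - 5}\right)^{2} \left(-1\right) 3 = \left(\sqrt{-9}\right)^{2} \left(-1\right) 3 = \left(3 i\right)^{2} \left(-1\right) 3 = \left(-9\right) \left(-1\right) 3 = 9 \cdot 3 = 27$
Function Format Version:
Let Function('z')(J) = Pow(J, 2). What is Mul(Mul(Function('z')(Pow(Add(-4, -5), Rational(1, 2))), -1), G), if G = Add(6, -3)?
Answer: 27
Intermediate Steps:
G = 3
Mul(Mul(Function('z')(Pow(Add(-4, -5), Rational(1, 2))), -1), G) = Mul(Mul(Pow(Pow(Add(-4, -5), Rational(1, 2)), 2), -1), 3) = Mul(Mul(Pow(Pow(-9, Rational(1, 2)), 2), -1), 3) = Mul(Mul(Pow(Mul(3, I), 2), -1), 3) = Mul(Mul(-9, -1), 3) = Mul(9, 3) = 27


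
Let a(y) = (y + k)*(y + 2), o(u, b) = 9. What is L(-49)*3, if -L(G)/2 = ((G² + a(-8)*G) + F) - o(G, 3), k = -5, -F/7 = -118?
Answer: 3624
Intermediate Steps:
F = 826 (F = -7*(-118) = 826)
a(y) = (-5 + y)*(2 + y) (a(y) = (y - 5)*(y + 2) = (-5 + y)*(2 + y))
L(G) = -1634 - 156*G - 2*G² (L(G) = -2*(((G² + (-10 + (-8)² - 3*(-8))*G) + 826) - 1*9) = -2*(((G² + (-10 + 64 + 24)*G) + 826) - 9) = -2*(((G² + 78*G) + 826) - 9) = -2*((826 + G² + 78*G) - 9) = -2*(817 + G² + 78*G) = -1634 - 156*G - 2*G²)
L(-49)*3 = (-1634 - 156*(-49) - 2*(-49)²)*3 = (-1634 + 7644 - 2*2401)*3 = (-1634 + 7644 - 4802)*3 = 1208*3 = 3624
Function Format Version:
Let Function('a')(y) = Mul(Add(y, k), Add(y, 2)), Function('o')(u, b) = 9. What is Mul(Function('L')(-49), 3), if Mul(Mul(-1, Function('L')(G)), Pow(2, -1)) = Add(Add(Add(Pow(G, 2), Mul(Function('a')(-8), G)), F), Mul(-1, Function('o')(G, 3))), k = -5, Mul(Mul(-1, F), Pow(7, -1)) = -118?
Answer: 3624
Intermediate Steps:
F = 826 (F = Mul(-7, -118) = 826)
Function('a')(y) = Mul(Add(-5, y), Add(2, y)) (Function('a')(y) = Mul(Add(y, -5), Add(y, 2)) = Mul(Add(-5, y), Add(2, y)))
Function('L')(G) = Add(-1634, Mul(-156, G), Mul(-2, Pow(G, 2))) (Function('L')(G) = Mul(-2, Add(Add(Add(Pow(G, 2), Mul(Add(-10, Pow(-8, 2), Mul(-3, -8)), G)), 826), Mul(-1, 9))) = Mul(-2, Add(Add(Add(Pow(G, 2), Mul(Add(-10, 64, 24), G)), 826), -9)) = Mul(-2, Add(Add(Add(Pow(G, 2), Mul(78, G)), 826), -9)) = Mul(-2, Add(Add(826, Pow(G, 2), Mul(78, G)), -9)) = Mul(-2, Add(817, Pow(G, 2), Mul(78, G))) = Add(-1634, Mul(-156, G), Mul(-2, Pow(G, 2))))
Mul(Function('L')(-49), 3) = Mul(Add(-1634, Mul(-156, -49), Mul(-2, Pow(-49, 2))), 3) = Mul(Add(-1634, 7644, Mul(-2, 2401)), 3) = Mul(Add(-1634, 7644, -4802), 3) = Mul(1208, 3) = 3624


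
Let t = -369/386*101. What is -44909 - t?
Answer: -17297605/386 ≈ -44812.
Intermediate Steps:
t = -37269/386 (t = -369*1/386*101 = -369/386*101 = -37269/386 ≈ -96.552)
-44909 - t = -44909 - 1*(-37269/386) = -44909 + 37269/386 = -17297605/386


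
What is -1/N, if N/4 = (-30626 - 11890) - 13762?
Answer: 1/225112 ≈ 4.4422e-6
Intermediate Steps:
N = -225112 (N = 4*((-30626 - 11890) - 13762) = 4*(-42516 - 13762) = 4*(-56278) = -225112)
-1/N = -1/(-225112) = -1*(-1/225112) = 1/225112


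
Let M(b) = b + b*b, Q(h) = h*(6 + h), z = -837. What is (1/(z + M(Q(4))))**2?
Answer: 1/644809 ≈ 1.5508e-6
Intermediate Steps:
M(b) = b + b**2
(1/(z + M(Q(4))))**2 = (1/(-837 + (4*(6 + 4))*(1 + 4*(6 + 4))))**2 = (1/(-837 + (4*10)*(1 + 4*10)))**2 = (1/(-837 + 40*(1 + 40)))**2 = (1/(-837 + 40*41))**2 = (1/(-837 + 1640))**2 = (1/803)**2 = 1/644809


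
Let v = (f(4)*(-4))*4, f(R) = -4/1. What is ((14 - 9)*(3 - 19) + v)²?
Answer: 256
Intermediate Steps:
f(R) = -4 (f(R) = -4*1 = -4)
v = 64 (v = -4*(-4)*4 = 16*4 = 64)
((14 - 9)*(3 - 19) + v)² = ((14 - 9)*(3 - 19) + 64)² = (5*(-16) + 64)² = (-80 + 64)² = (-16)² = 256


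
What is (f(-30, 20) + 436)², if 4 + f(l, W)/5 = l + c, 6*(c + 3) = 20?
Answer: 644809/9 ≈ 71646.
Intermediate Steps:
c = ⅓ (c = -3 + (⅙)*20 = -3 + 10/3 = ⅓ ≈ 0.33333)
f(l, W) = -55/3 + 5*l (f(l, W) = -20 + 5*(l + ⅓) = -20 + 5*(⅓ + l) = -20 + (5/3 + 5*l) = -55/3 + 5*l)
(f(-30, 20) + 436)² = ((-55/3 + 5*(-30)) + 436)² = ((-55/3 - 150) + 436)² = (-505/3 + 436)² = (803/3)² = 644809/9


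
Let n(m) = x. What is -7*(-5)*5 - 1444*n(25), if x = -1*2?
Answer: 3063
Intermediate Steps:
x = -2
n(m) = -2
-7*(-5)*5 - 1444*n(25) = -7*(-5)*5 - 1444*(-2) = 35*5 + 2888 = 175 + 2888 = 3063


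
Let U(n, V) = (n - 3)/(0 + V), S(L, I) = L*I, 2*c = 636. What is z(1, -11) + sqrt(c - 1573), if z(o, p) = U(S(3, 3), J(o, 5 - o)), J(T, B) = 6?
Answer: 1 + I*sqrt(1255) ≈ 1.0 + 35.426*I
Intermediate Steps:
c = 318 (c = (1/2)*636 = 318)
S(L, I) = I*L
U(n, V) = (-3 + n)/V
z(o, p) = 1 (z(o, p) = (-3 + 3*3)/6 = (-3 + 9)/6 = (1/6)*6 = 1)
z(1, -11) + sqrt(c - 1573) = 1 + sqrt(318 - 1573) = 1 + sqrt(-1255) = 1 + I*sqrt(1255)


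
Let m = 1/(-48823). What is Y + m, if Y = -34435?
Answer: -1681220006/48823 ≈ -34435.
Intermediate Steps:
m = -1/48823 ≈ -2.0482e-5
Y + m = -34435 - 1/48823 = -1681220006/48823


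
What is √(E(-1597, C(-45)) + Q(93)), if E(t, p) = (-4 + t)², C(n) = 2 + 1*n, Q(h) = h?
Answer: √2563294 ≈ 1601.0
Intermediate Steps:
C(n) = 2 + n
√(E(-1597, C(-45)) + Q(93)) = √((-4 - 1597)² + 93) = √((-1601)² + 93) = √(2563201 + 93) = √2563294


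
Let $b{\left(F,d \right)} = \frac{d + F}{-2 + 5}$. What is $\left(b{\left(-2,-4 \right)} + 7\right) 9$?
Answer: $45$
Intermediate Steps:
$b{\left(F,d \right)} = \frac{F}{3} + \frac{d}{3}$ ($b{\left(F,d \right)} = \frac{F + d}{3} = \left(F + d\right) \frac{1}{3} = \frac{F}{3} + \frac{d}{3}$)
$\left(b{\left(-2,-4 \right)} + 7\right) 9 = \left(\left(\frac{1}{3} \left(-2\right) + \frac{1}{3} \left(-4\right)\right) + 7\right) 9 = \left(\left(- \frac{2}{3} - \frac{4}{3}\right) + 7\right) 9 = \left(-2 + 7\right) 9 = 5 \cdot 9 = 45$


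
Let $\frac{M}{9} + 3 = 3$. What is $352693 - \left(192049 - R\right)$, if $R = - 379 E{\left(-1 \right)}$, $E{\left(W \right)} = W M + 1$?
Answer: $160265$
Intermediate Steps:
$M = 0$ ($M = -27 + 9 \cdot 3 = -27 + 27 = 0$)
$E{\left(W \right)} = 1$ ($E{\left(W \right)} = W 0 + 1 = 0 + 1 = 1$)
$R = -379$ ($R = \left(-379\right) 1 = -379$)
$352693 - \left(192049 - R\right) = 352693 - \left(192049 - -379\right) = 352693 - \left(192049 + 379\right) = 352693 - 192428 = 160265$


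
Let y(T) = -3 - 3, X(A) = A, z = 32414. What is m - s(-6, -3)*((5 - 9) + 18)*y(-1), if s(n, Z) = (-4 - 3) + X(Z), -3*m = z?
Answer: -34934/3 ≈ -11645.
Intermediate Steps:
y(T) = -6
m = -32414/3 (m = -⅓*32414 = -32414/3 ≈ -10805.)
s(n, Z) = -7 + Z (s(n, Z) = (-4 - 3) + Z = -7 + Z)
m - s(-6, -3)*((5 - 9) + 18)*y(-1) = -32414/3 - (-7 - 3)*((5 - 9) + 18)*(-6) = -32414/3 - (-10*(-4 + 18))*(-6) = -32414/3 - (-10*14)*(-6) = -32414/3 - (-140)*(-6) = -32414/3 - 1*840 = -32414/3 - 840 = -34934/3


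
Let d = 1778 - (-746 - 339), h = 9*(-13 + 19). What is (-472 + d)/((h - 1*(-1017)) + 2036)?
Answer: 2391/3107 ≈ 0.76955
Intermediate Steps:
h = 54 (h = 9*6 = 54)
d = 2863 (d = 1778 - 1*(-1085) = 1778 + 1085 = 2863)
(-472 + d)/((h - 1*(-1017)) + 2036) = (-472 + 2863)/((54 - 1*(-1017)) + 2036) = 2391/((54 + 1017) + 2036) = 2391/(1071 + 2036) = 2391/3107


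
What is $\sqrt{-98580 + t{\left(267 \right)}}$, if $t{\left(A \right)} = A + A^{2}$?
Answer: $4 i \sqrt{1689} \approx 164.39 i$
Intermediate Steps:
$\sqrt{-98580 + t{\left(267 \right)}} = \sqrt{-98580 + 267 \left(1 + 267\right)} = \sqrt{-98580 + 267 \cdot 268} = \sqrt{-98580 + 71556} = \sqrt{-27024} = 4 i \sqrt{1689}$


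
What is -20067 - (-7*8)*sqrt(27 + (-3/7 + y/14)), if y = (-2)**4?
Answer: -20067 + 8*sqrt(1358) ≈ -19772.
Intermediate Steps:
y = 16
-20067 - (-7*8)*sqrt(27 + (-3/7 + y/14)) = -20067 - (-7*8)*sqrt(27 + (-3/7 + 16/14)) = -20067 - (-56)*sqrt(27 + (-3*1/7 + 16*(1/14))) = -20067 - (-56)*sqrt(27 + (-3/7 + 8/7)) = -20067 - (-56)*sqrt(27 + 5/7) = -20067 - (-56)*sqrt(194/7) = -20067 - (-56)*sqrt(1358)/7 = -20067 - (-8)*sqrt(1358) = -20067 + 8*sqrt(1358)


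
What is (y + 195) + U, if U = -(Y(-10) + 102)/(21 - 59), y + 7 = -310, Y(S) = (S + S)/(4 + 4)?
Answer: -9073/76 ≈ -119.38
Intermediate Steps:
Y(S) = S/4 (Y(S) = (2*S)/8 = (2*S)*(⅛) = S/4)
y = -317 (y = -7 - 310 = -317)
U = 199/76 (U = -((¼)*(-10) + 102)/(21 - 59) = -(-5/2 + 102)/(-38) = -199*(-1)/(2*38) = -1*(-199/76) = 199/76 ≈ 2.6184)
(y + 195) + U = (-317 + 195) + 199/76 = -122 + 199/76 = -9073/76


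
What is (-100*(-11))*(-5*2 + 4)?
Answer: -6600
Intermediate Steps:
(-100*(-11))*(-5*2 + 4) = 1100*(-10 + 4) = 1100*(-6) = -6600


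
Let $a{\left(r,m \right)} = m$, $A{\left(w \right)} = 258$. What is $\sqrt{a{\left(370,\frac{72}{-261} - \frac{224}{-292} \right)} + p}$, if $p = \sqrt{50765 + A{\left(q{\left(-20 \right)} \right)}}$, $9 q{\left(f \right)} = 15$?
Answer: $\frac{\sqrt{2201680 + 4481689 \sqrt{51023}}}{2117} \approx 15.046$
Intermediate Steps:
$q{\left(f \right)} = \frac{5}{3}$ ($q{\left(f \right)} = \frac{1}{9} \cdot 15 = \frac{5}{3}$)
$p = \sqrt{51023}$ ($p = \sqrt{50765 + 258} = \sqrt{51023} \approx 225.88$)
$\sqrt{a{\left(370,\frac{72}{-261} - \frac{224}{-292} \right)} + p} = \sqrt{\left(\frac{72}{-261} - \frac{224}{-292}\right) + \sqrt{51023}} = \sqrt{\left(72 \left(- \frac{1}{261}\right) - - \frac{56}{73}\right) + \sqrt{51023}} = \sqrt{\left(- \frac{8}{29} + \frac{56}{73}\right) + \sqrt{51023}} = \sqrt{\frac{1040}{2117} + \sqrt{51023}}$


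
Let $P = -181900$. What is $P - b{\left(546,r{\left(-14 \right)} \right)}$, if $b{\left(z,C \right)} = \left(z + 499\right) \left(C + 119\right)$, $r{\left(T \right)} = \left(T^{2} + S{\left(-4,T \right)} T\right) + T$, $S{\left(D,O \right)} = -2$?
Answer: $-525705$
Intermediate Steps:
$r{\left(T \right)} = T^{2} - T$ ($r{\left(T \right)} = \left(T^{2} - 2 T\right) + T = T^{2} - T$)
$b{\left(z,C \right)} = \left(119 + C\right) \left(499 + z\right)$ ($b{\left(z,C \right)} = \left(499 + z\right) \left(119 + C\right) = \left(119 + C\right) \left(499 + z\right)$)
$P - b{\left(546,r{\left(-14 \right)} \right)} = -181900 - \left(59381 + 119 \cdot 546 + 499 \left(- 14 \left(-1 - 14\right)\right) + - 14 \left(-1 - 14\right) 546\right) = -181900 - \left(59381 + 64974 + 499 \left(\left(-14\right) \left(-15\right)\right) + \left(-14\right) \left(-15\right) 546\right) = -181900 - \left(59381 + 64974 + 499 \cdot 210 + 210 \cdot 546\right) = -181900 - \left(59381 + 64974 + 104790 + 114660\right) = -181900 - 343805 = -525705$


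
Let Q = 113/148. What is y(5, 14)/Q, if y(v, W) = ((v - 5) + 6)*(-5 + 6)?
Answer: 888/113 ≈ 7.8584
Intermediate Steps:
Q = 113/148 (Q = 113*(1/148) = 113/148 ≈ 0.76351)
y(v, W) = 1 + v (y(v, W) = ((-5 + v) + 6)*1 = (1 + v)*1 = 1 + v)
y(5, 14)/Q = (1 + 5)/(113/148) = 6*(148/113) = 888/113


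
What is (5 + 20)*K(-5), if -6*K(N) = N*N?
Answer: -625/6 ≈ -104.17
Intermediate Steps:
K(N) = -N²/6 (K(N) = -N*N/6 = -N²/6)
(5 + 20)*K(-5) = (5 + 20)*(-⅙*(-5)²) = 25*(-⅙*25) = 25*(-25/6) = -625/6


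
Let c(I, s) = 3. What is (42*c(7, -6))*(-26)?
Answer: -3276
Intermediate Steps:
(42*c(7, -6))*(-26) = (42*3)*(-26) = 126*(-26) = -3276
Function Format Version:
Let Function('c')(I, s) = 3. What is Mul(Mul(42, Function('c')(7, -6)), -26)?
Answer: -3276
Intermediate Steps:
Mul(Mul(42, Function('c')(7, -6)), -26) = Mul(Mul(42, 3), -26) = Mul(126, -26) = -3276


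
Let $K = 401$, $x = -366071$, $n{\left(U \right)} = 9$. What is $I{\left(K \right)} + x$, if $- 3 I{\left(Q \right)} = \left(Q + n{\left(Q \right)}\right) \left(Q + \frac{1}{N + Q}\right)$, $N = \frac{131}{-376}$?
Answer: $- \frac{38041599199}{90387} \approx -4.2087 \cdot 10^{5}$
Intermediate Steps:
$N = - \frac{131}{376}$ ($N = 131 \left(- \frac{1}{376}\right) = - \frac{131}{376} \approx -0.3484$)
$I{\left(Q \right)} = - \frac{\left(9 + Q\right) \left(Q + \frac{1}{- \frac{131}{376} + Q}\right)}{3}$ ($I{\left(Q \right)} = - \frac{\left(Q + 9\right) \left(Q + \frac{1}{- \frac{131}{376} + Q}\right)}{3} = - \frac{\left(9 + Q\right) \left(Q + \frac{1}{- \frac{131}{376} + Q}\right)}{3}$)
$I{\left(K \right)} + x = \frac{-3384 - 3253 \cdot 401^{2} - 376 \cdot 401^{3} + 803 \cdot 401}{3 \left(-131 + 376 \cdot 401\right)} - 366071 = \frac{-3384 - 523085653 - 24244931576 + 322003}{3 \left(-131 + 150776\right)} - 366071 = \frac{-3384 - 523085653 - 24244931576 + 322003}{3 \cdot 150645} - 366071 = \frac{1}{3} \cdot \frac{1}{150645} \left(-24767698610\right) - 366071 = - \frac{4953539722}{90387} - 366071 = - \frac{38041599199}{90387}$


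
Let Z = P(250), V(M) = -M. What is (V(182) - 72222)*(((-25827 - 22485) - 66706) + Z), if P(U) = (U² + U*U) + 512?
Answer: -759807576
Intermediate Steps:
P(U) = 512 + 2*U² (P(U) = (U² + U²) + 512 = 2*U² + 512 = 512 + 2*U²)
Z = 125512 (Z = 512 + 2*250² = 512 + 2*62500 = 512 + 125000 = 125512)
(V(182) - 72222)*(((-25827 - 22485) - 66706) + Z) = (-1*182 - 72222)*(((-25827 - 22485) - 66706) + 125512) = (-182 - 72222)*((-48312 - 66706) + 125512) = -72404*(-115018 + 125512) = -72404*10494 = -759807576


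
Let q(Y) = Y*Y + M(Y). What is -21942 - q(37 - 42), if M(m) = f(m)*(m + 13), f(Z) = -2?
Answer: -21951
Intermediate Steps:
M(m) = -26 - 2*m (M(m) = -2*(m + 13) = -2*(13 + m) = -26 - 2*m)
q(Y) = -26 + Y² - 2*Y (q(Y) = Y*Y + (-26 - 2*Y) = Y² + (-26 - 2*Y) = -26 + Y² - 2*Y)
-21942 - q(37 - 42) = -21942 - (-26 + (37 - 42)² - 2*(37 - 42)) = -21942 - (-26 + (-5)² - 2*(-5)) = -21942 - (-26 + 25 + 10) = -21942 - 1*9 = -21942 - 9 = -21951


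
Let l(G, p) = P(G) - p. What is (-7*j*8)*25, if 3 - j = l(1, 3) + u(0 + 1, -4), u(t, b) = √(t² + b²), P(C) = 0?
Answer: -8400 + 1400*√17 ≈ -2627.7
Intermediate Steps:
u(t, b) = √(b² + t²)
l(G, p) = -p (l(G, p) = 0 - p = -p)
j = 6 - √17 (j = 3 - (-1*3 + √((-4)² + (0 + 1)²)) = 3 - (-3 + √(16 + 1²)) = 3 - (-3 + √(16 + 1)) = 3 - (-3 + √17) = 3 + (3 - √17) = 6 - √17 ≈ 1.8769)
(-7*j*8)*25 = (-7*(6 - √17)*8)*25 = ((-42 + 7*√17)*8)*25 = (-336 + 56*√17)*25 = -8400 + 1400*√17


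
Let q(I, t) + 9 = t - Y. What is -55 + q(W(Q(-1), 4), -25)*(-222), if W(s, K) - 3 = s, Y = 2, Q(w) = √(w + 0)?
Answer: 7937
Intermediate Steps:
Q(w) = √w
W(s, K) = 3 + s
q(I, t) = -11 + t (q(I, t) = -9 + (t - 1*2) = -9 + (t - 2) = -9 + (-2 + t) = -11 + t)
-55 + q(W(Q(-1), 4), -25)*(-222) = -55 + (-11 - 25)*(-222) = -55 - 36*(-222) = -55 + 7992 = 7937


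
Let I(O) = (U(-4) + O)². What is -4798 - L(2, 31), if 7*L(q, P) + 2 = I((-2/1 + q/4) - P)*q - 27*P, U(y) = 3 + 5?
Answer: -67895/14 ≈ -4849.6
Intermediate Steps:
U(y) = 8
I(O) = (8 + O)²
L(q, P) = -2/7 - 27*P/7 + q*(6 - P + q/4)²/7 (L(q, P) = -2/7 + ((8 + ((-2/1 + q/4) - P))²*q - 27*P)/7 = -2/7 + ((8 + ((-2*1 + q*(¼)) - P))²*q - 27*P)/7 = -2/7 + ((8 + ((-2 + q/4) - P))²*q - 27*P)/7 = -2/7 + ((8 + (-2 - P + q/4))²*q - 27*P)/7 = -2/7 + ((6 - P + q/4)²*q - 27*P)/7 = -2/7 + (q*(6 - P + q/4)² - 27*P)/7 = -2/7 + (-27*P + q*(6 - P + q/4)²)/7 = -2/7 + (-27*P/7 + q*(6 - P + q/4)²/7) = -2/7 - 27*P/7 + q*(6 - P + q/4)²/7)
-4798 - L(2, 31) = -4798 - (-2/7 - 27/7*31 + (1/112)*2*(24 + 2 - 4*31)²) = -4798 - (-2/7 - 837/7 + (1/112)*2*(24 + 2 - 124)²) = -4798 - (-2/7 - 837/7 + (1/112)*2*(-98)²) = -4798 - (-2/7 - 837/7 + (1/112)*2*9604) = -4798 - (-2/7 - 837/7 + 343/2) = -4798 - 1*723/14 = -4798 - 723/14 = -67895/14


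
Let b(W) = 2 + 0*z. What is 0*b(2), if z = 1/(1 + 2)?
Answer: 0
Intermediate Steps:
z = ⅓ (z = 1/3 = ⅓ ≈ 0.33333)
b(W) = 2 (b(W) = 2 + 0*(⅓) = 2 + 0 = 2)
0*b(2) = 0*2 = 0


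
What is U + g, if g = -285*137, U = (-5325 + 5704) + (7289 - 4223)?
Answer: -35600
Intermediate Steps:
U = 3445 (U = 379 + 3066 = 3445)
g = -39045
U + g = 3445 - 39045 = -35600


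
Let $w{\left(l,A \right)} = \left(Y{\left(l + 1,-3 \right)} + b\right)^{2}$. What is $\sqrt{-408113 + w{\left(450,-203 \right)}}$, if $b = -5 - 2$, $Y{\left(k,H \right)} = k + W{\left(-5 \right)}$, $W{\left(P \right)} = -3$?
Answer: $8 i \sqrt{3338} \approx 462.2 i$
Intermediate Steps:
$Y{\left(k,H \right)} = -3 + k$ ($Y{\left(k,H \right)} = k - 3 = -3 + k$)
$b = -7$ ($b = -5 - 2 = -7$)
$w{\left(l,A \right)} = \left(-9 + l\right)^{2}$ ($w{\left(l,A \right)} = \left(\left(-3 + \left(l + 1\right)\right) - 7\right)^{2} = \left(\left(-3 + \left(1 + l\right)\right) - 7\right)^{2} = \left(\left(-2 + l\right) - 7\right)^{2} = \left(-9 + l\right)^{2}$)
$\sqrt{-408113 + w{\left(450,-203 \right)}} = \sqrt{-408113 + \left(-9 + 450\right)^{2}} = \sqrt{-408113 + 441^{2}} = \sqrt{-408113 + 194481} = \sqrt{-213632} = 8 i \sqrt{3338}$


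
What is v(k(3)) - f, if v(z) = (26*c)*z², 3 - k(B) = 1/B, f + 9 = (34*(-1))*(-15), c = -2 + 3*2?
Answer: 2147/9 ≈ 238.56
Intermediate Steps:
c = 4 (c = -2 + 6 = 4)
f = 501 (f = -9 + (34*(-1))*(-15) = -9 - 34*(-15) = -9 + 510 = 501)
k(B) = 3 - 1/B
v(z) = 104*z² (v(z) = (26*4)*z² = 104*z²)
v(k(3)) - f = 104*(3 - 1/3)² - 1*501 = 104*(3 - 1*⅓)² - 501 = 104*(3 - ⅓)² - 501 = 104*(8/3)² - 501 = 104*(64/9) - 501 = 6656/9 - 501 = 2147/9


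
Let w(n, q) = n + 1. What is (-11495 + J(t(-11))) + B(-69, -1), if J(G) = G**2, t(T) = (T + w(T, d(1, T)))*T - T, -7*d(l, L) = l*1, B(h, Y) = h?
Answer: 47000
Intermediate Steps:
d(l, L) = -l/7
w(n, q) = 1 + n
t(T) = -T + T*(1 + 2*T) (t(T) = (T + (1 + T))*T - T = (1 + 2*T)*T - T = T*(1 + 2*T) - T = -T + T*(1 + 2*T))
(-11495 + J(t(-11))) + B(-69, -1) = (-11495 + (2*(-11)**2)**2) - 69 = (-11495 + (2*121)**2) - 69 = (-11495 + 242**2) - 69 = (-11495 + 58564) - 69 = 47069 - 69 = 47000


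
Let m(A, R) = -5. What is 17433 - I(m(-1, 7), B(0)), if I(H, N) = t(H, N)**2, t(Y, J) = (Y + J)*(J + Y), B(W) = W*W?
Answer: 16808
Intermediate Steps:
B(W) = W**2
t(Y, J) = (J + Y)**2 (t(Y, J) = (J + Y)*(J + Y) = (J + Y)**2)
I(H, N) = (H + N)**4 (I(H, N) = ((N + H)**2)**2 = ((H + N)**2)**2 = (H + N)**4)
17433 - I(m(-1, 7), B(0)) = 17433 - (-5 + 0**2)**4 = 17433 - (-5 + 0)**4 = 17433 - 1*(-5)**4 = 17433 - 1*625 = 17433 - 625 = 16808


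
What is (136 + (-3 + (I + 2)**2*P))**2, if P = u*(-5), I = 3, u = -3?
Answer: 258064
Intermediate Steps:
P = 15 (P = -3*(-5) = 15)
(136 + (-3 + (I + 2)**2*P))**2 = (136 + (-3 + (3 + 2)**2*15))**2 = (136 + (-3 + 5**2*15))**2 = (136 + (-3 + 25*15))**2 = (136 + (-3 + 375))**2 = (136 + 372)**2 = 508**2 = 258064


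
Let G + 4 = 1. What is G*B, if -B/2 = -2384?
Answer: -14304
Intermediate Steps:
G = -3 (G = -4 + 1 = -3)
B = 4768 (B = -2*(-2384) = 4768)
G*B = -3*4768 = -14304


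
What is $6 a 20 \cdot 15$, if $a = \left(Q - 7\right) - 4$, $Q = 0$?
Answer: $-19800$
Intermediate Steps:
$a = -11$ ($a = \left(0 - 7\right) - 4 = -7 - 4 = -11$)
$6 a 20 \cdot 15 = 6 \left(-11\right) 20 \cdot 15 = \left(-66\right) 20 \cdot 15 = \left(-1320\right) 15 = -19800$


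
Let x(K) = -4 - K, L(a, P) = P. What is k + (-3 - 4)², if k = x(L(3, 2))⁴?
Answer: 1345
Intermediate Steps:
k = 1296 (k = (-4 - 1*2)⁴ = (-4 - 2)⁴ = (-6)⁴ = 1296)
k + (-3 - 4)² = 1296 + (-3 - 4)² = 1296 + (-7)² = 1296 + 49 = 1345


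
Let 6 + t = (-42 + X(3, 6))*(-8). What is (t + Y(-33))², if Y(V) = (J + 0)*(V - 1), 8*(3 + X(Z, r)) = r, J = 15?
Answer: 26244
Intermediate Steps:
X(Z, r) = -3 + r/8
Y(V) = -15 + 15*V (Y(V) = (15 + 0)*(V - 1) = 15*(-1 + V) = -15 + 15*V)
t = 348 (t = -6 + (-42 + (-3 + (⅛)*6))*(-8) = -6 + (-42 + (-3 + ¾))*(-8) = -6 + (-42 - 9/4)*(-8) = -6 - 177/4*(-8) = -6 + 354 = 348)
(t + Y(-33))² = (348 + (-15 + 15*(-33)))² = (348 + (-15 - 495))² = (348 - 510)² = (-162)² = 26244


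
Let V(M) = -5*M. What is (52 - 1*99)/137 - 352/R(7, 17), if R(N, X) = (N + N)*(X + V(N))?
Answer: 9095/8631 ≈ 1.0538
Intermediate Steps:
R(N, X) = 2*N*(X - 5*N) (R(N, X) = (N + N)*(X - 5*N) = (2*N)*(X - 5*N) = 2*N*(X - 5*N))
(52 - 1*99)/137 - 352/R(7, 17) = (52 - 1*99)/137 - 352*1/(14*(17 - 5*7)) = (52 - 99)*(1/137) - 352*1/(14*(17 - 35)) = -47*1/137 - 352/(2*7*(-18)) = -47/137 - 352/(-252) = -47/137 - 352*(-1/252) = -47/137 + 88/63 = 9095/8631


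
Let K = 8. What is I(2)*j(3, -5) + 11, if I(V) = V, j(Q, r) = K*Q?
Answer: 59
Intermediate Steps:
j(Q, r) = 8*Q
I(2)*j(3, -5) + 11 = 2*(8*3) + 11 = 2*24 + 11 = 48 + 11 = 59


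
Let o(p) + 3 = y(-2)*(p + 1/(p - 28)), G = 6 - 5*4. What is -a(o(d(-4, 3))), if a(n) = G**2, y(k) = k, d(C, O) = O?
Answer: -196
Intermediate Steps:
G = -14 (G = 6 - 20 = -14)
o(p) = -3 - 2*p - 2/(-28 + p) (o(p) = -3 - 2*(p + 1/(p - 28)) = -3 - 2*(p + 1/(-28 + p)) = -3 + (-2*p - 2/(-28 + p)) = -3 - 2*p - 2/(-28 + p))
a(n) = 196 (a(n) = (-14)**2 = 196)
-a(o(d(-4, 3))) = -1*196 = -196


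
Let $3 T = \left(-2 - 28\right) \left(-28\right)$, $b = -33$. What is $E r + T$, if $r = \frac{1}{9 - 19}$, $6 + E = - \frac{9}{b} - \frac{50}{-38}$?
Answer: $\frac{293061}{1045} \approx 280.44$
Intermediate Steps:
$E = - \frac{922}{209}$ ($E = -6 - \left(- \frac{25}{19} - \frac{3}{11}\right) = -6 - - \frac{332}{209} = -6 + \left(\frac{3}{11} + \frac{25}{19}\right) = -6 + \frac{332}{209} = - \frac{922}{209} \approx -4.4115$)
$r = - \frac{1}{10}$ ($r = \frac{1}{-10} = - \frac{1}{10} \approx -0.1$)
$T = 280$ ($T = \frac{\left(-2 - 28\right) \left(-28\right)}{3} = \frac{\left(-30\right) \left(-28\right)}{3} = \frac{1}{3} \cdot 840 = 280$)
$E r + T = \left(- \frac{922}{209}\right) \left(- \frac{1}{10}\right) + 280 = \frac{461}{1045} + 280 = \frac{293061}{1045}$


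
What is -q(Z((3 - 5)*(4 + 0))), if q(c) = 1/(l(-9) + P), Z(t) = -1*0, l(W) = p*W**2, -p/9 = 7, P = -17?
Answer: 1/5120 ≈ 0.00019531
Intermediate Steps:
p = -63 (p = -9*7 = -63)
l(W) = -63*W**2
Z(t) = 0
q(c) = -1/5120 (q(c) = 1/(-63*(-9)**2 - 17) = 1/(-63*81 - 17) = 1/(-5103 - 17) = 1/(-5120) = -1/5120)
-q(Z((3 - 5)*(4 + 0))) = -1*(-1/5120) = 1/5120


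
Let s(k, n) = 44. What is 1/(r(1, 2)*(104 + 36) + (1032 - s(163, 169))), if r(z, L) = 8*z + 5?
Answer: 1/2808 ≈ 0.00035613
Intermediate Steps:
r(z, L) = 5 + 8*z
1/(r(1, 2)*(104 + 36) + (1032 - s(163, 169))) = 1/((5 + 8*1)*(104 + 36) + (1032 - 1*44)) = 1/((5 + 8)*140 + (1032 - 44)) = 1/(13*140 + 988) = 1/(1820 + 988) = 1/2808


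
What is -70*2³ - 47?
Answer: -607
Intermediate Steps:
-70*2³ - 47 = -70*8 - 47 = -560 - 47 = -607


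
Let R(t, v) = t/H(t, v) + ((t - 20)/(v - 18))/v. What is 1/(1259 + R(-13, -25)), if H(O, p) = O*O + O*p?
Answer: 40850/51427821 ≈ 0.00079432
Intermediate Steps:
H(O, p) = O**2 + O*p
R(t, v) = 1/(t + v) + (-20 + t)/(v*(-18 + v)) (R(t, v) = t/((t*(t + v))) + ((t - 20)/(v - 18))/v = t*(1/(t*(t + v))) + ((-20 + t)/(-18 + v))/v = 1/(t + v) + ((-20 + t)/(-18 + v))/v = 1/(t + v) + (-20 + t)/(v*(-18 + v)))
1/(1259 + R(-13, -25)) = 1/(1259 + ((-25)**2 - 38*(-25) - 20*(-13) - 13*(-13 - 25))/((-25)*(-18 - 25)*(-13 - 25))) = 1/(1259 - 1/25*(625 + 950 + 260 - 13*(-38))/(-43*(-38))) = 1/(1259 - 1/25*(-1/43)*(-1/38)*(625 + 950 + 260 + 494)) = 1/(1259 - 1/25*(-1/43)*(-1/38)*2329) = 1/(1259 - 2329/40850) = 1/(51427821/40850) = 40850/51427821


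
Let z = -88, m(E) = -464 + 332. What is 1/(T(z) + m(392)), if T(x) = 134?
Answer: ½ ≈ 0.50000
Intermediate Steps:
m(E) = -132
1/(T(z) + m(392)) = 1/(134 - 132) = 1/2 = ½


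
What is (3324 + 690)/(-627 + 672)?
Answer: 446/5 ≈ 89.200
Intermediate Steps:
(3324 + 690)/(-627 + 672) = 4014/45 = 4014*(1/45) = 446/5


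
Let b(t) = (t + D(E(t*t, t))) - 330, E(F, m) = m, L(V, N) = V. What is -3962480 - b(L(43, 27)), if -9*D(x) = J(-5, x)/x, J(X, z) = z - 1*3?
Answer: -1533368651/387 ≈ -3.9622e+6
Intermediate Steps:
J(X, z) = -3 + z (J(X, z) = z - 3 = -3 + z)
D(x) = -(-3 + x)/(9*x)
b(t) = -330 + t + (3 - t)/(9*t) (b(t) = (t + (3 - t)/(9*t)) - 330 = -330 + t + (3 - t)/(9*t))
-3962480 - b(L(43, 27)) = -3962480 - (-2971/9 + 43 + (⅓)/43) = -3962480 - (-2971/9 + 43 + (⅓)*(1/43)) = -3962480 - (-2971/9 + 43 + 1/129) = -3962480 - 1*(-111109/387) = -3962480 + 111109/387 = -1533368651/387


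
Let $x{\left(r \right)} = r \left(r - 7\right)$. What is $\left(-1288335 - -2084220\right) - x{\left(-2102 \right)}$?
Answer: $-3637233$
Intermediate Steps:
$x{\left(r \right)} = r \left(-7 + r\right)$
$\left(-1288335 - -2084220\right) - x{\left(-2102 \right)} = \left(-1288335 - -2084220\right) - - 2102 \left(-7 - 2102\right) = \left(-1288335 + 2084220\right) - \left(-2102\right) \left(-2109\right) = 795885 - 4433118 = -3637233$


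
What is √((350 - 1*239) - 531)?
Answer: 2*I*√105 ≈ 20.494*I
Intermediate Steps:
√((350 - 1*239) - 531) = √((350 - 239) - 531) = √(111 - 531) = √(-420) = 2*I*√105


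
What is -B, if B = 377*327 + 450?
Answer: -123729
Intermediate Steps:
B = 123729 (B = 123279 + 450 = 123729)
-B = -1*123729 = -123729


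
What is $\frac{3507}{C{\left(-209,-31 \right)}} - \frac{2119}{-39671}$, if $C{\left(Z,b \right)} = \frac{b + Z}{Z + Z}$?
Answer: $\frac{9692543151}{1586840} \approx 6108.1$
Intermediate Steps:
$C{\left(Z,b \right)} = \frac{Z + b}{2 Z}$
$\frac{3507}{C{\left(-209,-31 \right)}} - \frac{2119}{-39671} = \frac{3507}{\frac{1}{2} \frac{1}{-209} \left(-209 - 31\right)} - \frac{2119}{-39671} = \frac{3507}{\frac{1}{2} \left(- \frac{1}{209}\right) \left(-240\right)} - - \frac{2119}{39671} = \frac{3507}{\frac{120}{209}} + \frac{2119}{39671} = 3507 \cdot \frac{209}{120} + \frac{2119}{39671} = \frac{244321}{40} + \frac{2119}{39671} = \frac{9692543151}{1586840}$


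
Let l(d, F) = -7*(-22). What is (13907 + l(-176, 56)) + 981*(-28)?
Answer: -13407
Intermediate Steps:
l(d, F) = 154
(13907 + l(-176, 56)) + 981*(-28) = (13907 + 154) + 981*(-28) = 14061 - 27468 = -13407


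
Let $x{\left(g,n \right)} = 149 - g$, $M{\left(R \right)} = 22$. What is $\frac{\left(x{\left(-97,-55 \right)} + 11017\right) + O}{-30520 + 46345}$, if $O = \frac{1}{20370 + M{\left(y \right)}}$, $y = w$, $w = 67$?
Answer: $\frac{229675097}{322703400} \approx 0.71172$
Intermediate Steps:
$y = 67$
$O = \frac{1}{20392}$ ($O = \frac{1}{20370 + 22} = \frac{1}{20392} \approx 4.9039 \cdot 10^{-5}$)
$\frac{\left(x{\left(-97,-55 \right)} + 11017\right) + O}{-30520 + 46345} = \frac{\left(\left(149 - -97\right) + 11017\right) + \frac{1}{20392}}{-30520 + 46345} = \frac{\left(\left(149 + 97\right) + 11017\right) + \frac{1}{20392}}{15825} = \left(\left(246 + 11017\right) + \frac{1}{20392}\right) \frac{1}{15825} = \left(11263 + \frac{1}{20392}\right) \frac{1}{15825} = \frac{229675097}{20392} \cdot \frac{1}{15825} = \frac{229675097}{322703400}$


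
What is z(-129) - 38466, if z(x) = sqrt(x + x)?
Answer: -38466 + I*sqrt(258) ≈ -38466.0 + 16.062*I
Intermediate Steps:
z(x) = sqrt(2)*sqrt(x) (z(x) = sqrt(2*x) = sqrt(2)*sqrt(x))
z(-129) - 38466 = sqrt(2)*sqrt(-129) - 38466 = sqrt(2)*(I*sqrt(129)) - 38466 = I*sqrt(258) - 38466 = -38466 + I*sqrt(258)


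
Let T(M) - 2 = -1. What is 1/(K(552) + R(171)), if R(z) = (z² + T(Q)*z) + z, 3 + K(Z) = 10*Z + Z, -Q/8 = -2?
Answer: 1/35652 ≈ 2.8049e-5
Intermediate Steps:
Q = 16 (Q = -8*(-2) = 16)
K(Z) = -3 + 11*Z (K(Z) = -3 + (10*Z + Z) = -3 + 11*Z)
T(M) = 1 (T(M) = 2 - 1 = 1)
R(z) = z² + 2*z (R(z) = (z² + 1*z) + z = (z² + z) + z = (z + z²) + z = z² + 2*z)
1/(K(552) + R(171)) = 1/((-3 + 11*552) + 171*(2 + 171)) = 1/((-3 + 6072) + 171*173) = 1/(6069 + 29583) = 1/35652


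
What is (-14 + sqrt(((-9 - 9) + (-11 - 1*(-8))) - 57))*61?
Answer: -854 + 61*I*sqrt(78) ≈ -854.0 + 538.74*I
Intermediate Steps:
(-14 + sqrt(((-9 - 9) + (-11 - 1*(-8))) - 57))*61 = (-14 + sqrt((-18 + (-11 + 8)) - 57))*61 = (-14 + sqrt((-18 - 3) - 57))*61 = (-14 + sqrt(-21 - 57))*61 = (-14 + sqrt(-78))*61 = (-14 + I*sqrt(78))*61 = -854 + 61*I*sqrt(78)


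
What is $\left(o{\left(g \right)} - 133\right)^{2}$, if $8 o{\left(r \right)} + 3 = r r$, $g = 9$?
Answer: $\frac{243049}{16} \approx 15191.0$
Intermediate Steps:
$o{\left(r \right)} = - \frac{3}{8} + \frac{r^{2}}{8}$ ($o{\left(r \right)} = - \frac{3}{8} + \frac{r r}{8} = - \frac{3}{8} + \frac{r^{2}}{8}$)
$\left(o{\left(g \right)} - 133\right)^{2} = \left(\left(- \frac{3}{8} + \frac{9^{2}}{8}\right) - 133\right)^{2} = \left(\left(- \frac{3}{8} + \frac{1}{8} \cdot 81\right) - 133\right)^{2} = \left(\left(- \frac{3}{8} + \frac{81}{8}\right) - 133\right)^{2} = \left(\frac{39}{4} - 133\right)^{2} = \left(- \frac{493}{4}\right)^{2} = \frac{243049}{16}$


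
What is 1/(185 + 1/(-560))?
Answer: 560/103599 ≈ 0.0054055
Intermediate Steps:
1/(185 + 1/(-560)) = 1/(185 - 1/560) = 1/(103599/560) = 560/103599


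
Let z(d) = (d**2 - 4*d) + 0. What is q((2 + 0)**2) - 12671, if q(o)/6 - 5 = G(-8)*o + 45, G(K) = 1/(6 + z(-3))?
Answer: -111331/9 ≈ -12370.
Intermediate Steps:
z(d) = d**2 - 4*d
G(K) = 1/27 (G(K) = 1/(6 - 3*(-4 - 3)) = 1/(6 - 3*(-7)) = 1/(6 + 21) = 1/27)
q(o) = 300 + 2*o/9 (q(o) = 30 + 6*(o/27 + 45) = 30 + 6*(45 + o/27) = 30 + (270 + 2*o/9) = 300 + 2*o/9)
q((2 + 0)**2) - 12671 = (300 + 2*(2 + 0)**2/9) - 12671 = (300 + (2/9)*2**2) - 12671 = (300 + (2/9)*4) - 12671 = (300 + 8/9) - 12671 = 2708/9 - 12671 = -111331/9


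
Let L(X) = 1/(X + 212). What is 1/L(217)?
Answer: 429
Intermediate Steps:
L(X) = 1/(212 + X)
1/L(217) = 1/(1/(212 + 217)) = 1/(1/429) = 429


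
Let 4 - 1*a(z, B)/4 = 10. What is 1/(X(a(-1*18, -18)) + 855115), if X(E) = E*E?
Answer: 1/855691 ≈ 1.1686e-6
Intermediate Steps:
a(z, B) = -24 (a(z, B) = 16 - 4*10 = 16 - 40 = -24)
X(E) = E²
1/(X(a(-1*18, -18)) + 855115) = 1/((-24)² + 855115) = 1/(576 + 855115) = 1/855691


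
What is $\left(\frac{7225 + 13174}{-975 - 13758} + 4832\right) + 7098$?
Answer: $\frac{175744291}{14733} \approx 11929.0$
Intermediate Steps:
$\left(\frac{7225 + 13174}{-975 - 13758} + 4832\right) + 7098 = \left(\frac{20399}{-14733} + 4832\right) + 7098 = \left(20399 \left(- \frac{1}{14733}\right) + 4832\right) + 7098 = \left(- \frac{20399}{14733} + 4832\right) + 7098 = \frac{71169457}{14733} + 7098 = \frac{175744291}{14733}$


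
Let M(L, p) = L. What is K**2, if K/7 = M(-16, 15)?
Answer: 12544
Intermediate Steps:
K = -112 (K = 7*(-16) = -112)
K**2 = (-112)**2 = 12544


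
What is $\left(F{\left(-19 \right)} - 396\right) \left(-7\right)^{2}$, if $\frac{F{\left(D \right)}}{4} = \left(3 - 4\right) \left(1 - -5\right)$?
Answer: $-20580$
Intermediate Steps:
$F{\left(D \right)} = -24$ ($F{\left(D \right)} = 4 \left(3 - 4\right) \left(1 - -5\right) = 4 \left(- (1 + 5)\right) = 4 \left(\left(-1\right) 6\right) = 4 \left(-6\right) = -24$)
$\left(F{\left(-19 \right)} - 396\right) \left(-7\right)^{2} = \left(-24 - 396\right) \left(-7\right)^{2} = \left(-420\right) 49 = -20580$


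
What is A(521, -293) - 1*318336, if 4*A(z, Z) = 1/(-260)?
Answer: -331069441/1040 ≈ -3.1834e+5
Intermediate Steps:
A(z, Z) = -1/1040 (A(z, Z) = (¼)/(-260) = (¼)*(-1/260) = -1/1040)
A(521, -293) - 1*318336 = -1/1040 - 1*318336 = -1/1040 - 318336 = -331069441/1040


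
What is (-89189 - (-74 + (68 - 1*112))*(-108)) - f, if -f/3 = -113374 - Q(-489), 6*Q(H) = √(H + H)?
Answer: -442055 - I*√978/2 ≈ -4.4206e+5 - 15.636*I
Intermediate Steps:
Q(H) = √2*√H/6 (Q(H) = √(H + H)/6 = √(2*H)/6 = (√2*√H)/6 = √2*√H/6)
f = 340122 + I*√978/2 (f = -3*(-113374 - √2*√(-489)/6) = -3*(-113374 - √2*I*√489/6) = -3*(-113374 - I*√978/6) = 340122 + I*√978/2 ≈ 3.4012e+5 + 15.636*I)
(-89189 - (-74 + (68 - 1*112))*(-108)) - f = (-89189 - (-74 + (68 - 1*112))*(-108)) - (340122 + I*√978/2) = (-89189 - (-74 + (68 - 112))*(-108)) + (-340122 - I*√978/2) = (-89189 - (-74 - 44)*(-108)) + (-340122 - I*√978/2) = (-89189 - (-118)*(-108)) + (-340122 - I*√978/2) = (-89189 - 1*12744) + (-340122 - I*√978/2) = (-89189 - 12744) + (-340122 - I*√978/2) = -101933 + (-340122 - I*√978/2) = -442055 - I*√978/2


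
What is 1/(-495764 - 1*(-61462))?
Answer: -1/434302 ≈ -2.3025e-6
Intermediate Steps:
1/(-495764 - 1*(-61462)) = 1/(-495764 + 61462) = 1/(-434302) = -1/434302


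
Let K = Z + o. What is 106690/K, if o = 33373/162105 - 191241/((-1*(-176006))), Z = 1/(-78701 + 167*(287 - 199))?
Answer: -4329612082077028300/35739993513577 ≈ -1.2114e+5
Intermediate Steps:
Z = -1/64005 (Z = 1/(-78701 + 167*88) = 1/(-78701 + 14696) = 1/(-64005) = -1/64005 ≈ -1.5624e-5)
o = -25127274067/28531452630 (o = 33373*(1/162105) - 191241/176006 = 33373/162105 - 191241*1/176006 = 33373/162105 - 191241/176006 = -25127274067/28531452630 ≈ -0.88069)
K = -35739993513577/40581236124070 (K = -1/64005 - 25127274067/28531452630 = -35739993513577/40581236124070 ≈ -0.88070)
106690/K = 106690/(-35739993513577/40581236124070) = 106690*(-40581236124070/35739993513577) = -4329612082077028300/35739993513577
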